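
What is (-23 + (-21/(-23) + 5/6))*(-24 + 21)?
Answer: 2933/46 ≈ 63.761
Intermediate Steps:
(-23 + (-21/(-23) + 5/6))*(-24 + 21) = (-23 + (-21*(-1/23) + 5*(⅙)))*(-3) = (-23 + (21/23 + ⅚))*(-3) = (-23 + 241/138)*(-3) = -2933/138*(-3) = 2933/46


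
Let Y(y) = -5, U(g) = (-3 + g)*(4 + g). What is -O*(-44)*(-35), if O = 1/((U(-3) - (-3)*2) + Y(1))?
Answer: 308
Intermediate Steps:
O = -⅕ (O = 1/(((-12 - 3 + (-3)²) - (-3)*2) - 5) = 1/(((-12 - 3 + 9) - 1*(-6)) - 5) = 1/((-6 + 6) - 5) = 1/(0 - 5) = 1/(-5) = -⅕ ≈ -0.20000)
-O*(-44)*(-35) = -(-⅕*(-44))*(-35) = -44*(-35)/5 = -1*(-308) = 308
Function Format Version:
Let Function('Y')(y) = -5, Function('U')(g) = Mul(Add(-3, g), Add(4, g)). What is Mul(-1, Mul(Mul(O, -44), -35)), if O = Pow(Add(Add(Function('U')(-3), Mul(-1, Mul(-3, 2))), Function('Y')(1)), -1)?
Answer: 308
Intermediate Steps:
O = Rational(-1, 5) (O = Pow(Add(Add(Add(-12, -3, Pow(-3, 2)), Mul(-1, Mul(-3, 2))), -5), -1) = Pow(Add(Add(Add(-12, -3, 9), Mul(-1, -6)), -5), -1) = Pow(Add(Add(-6, 6), -5), -1) = Pow(Add(0, -5), -1) = Pow(-5, -1) = Rational(-1, 5) ≈ -0.20000)
Mul(-1, Mul(Mul(O, -44), -35)) = Mul(-1, Mul(Mul(Rational(-1, 5), -44), -35)) = Mul(-1, Mul(Rational(44, 5), -35)) = Mul(-1, -308) = 308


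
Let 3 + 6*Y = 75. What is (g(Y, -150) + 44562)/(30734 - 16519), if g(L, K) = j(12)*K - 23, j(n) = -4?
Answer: 45139/14215 ≈ 3.1754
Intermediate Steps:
Y = 12 (Y = -1/2 + (1/6)*75 = -1/2 + 25/2 = 12)
g(L, K) = -23 - 4*K (g(L, K) = -4*K - 23 = -23 - 4*K)
(g(Y, -150) + 44562)/(30734 - 16519) = ((-23 - 4*(-150)) + 44562)/(30734 - 16519) = ((-23 + 600) + 44562)/14215 = (577 + 44562)*(1/14215) = 45139*(1/14215) = 45139/14215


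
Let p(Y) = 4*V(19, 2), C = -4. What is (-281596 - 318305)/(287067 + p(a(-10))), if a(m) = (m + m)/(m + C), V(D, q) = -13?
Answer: -599901/287015 ≈ -2.0901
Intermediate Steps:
a(m) = 2*m/(-4 + m) (a(m) = (m + m)/(m - 4) = (2*m)/(-4 + m) = 2*m/(-4 + m))
p(Y) = -52 (p(Y) = 4*(-13) = -52)
(-281596 - 318305)/(287067 + p(a(-10))) = (-281596 - 318305)/(287067 - 52) = -599901/287015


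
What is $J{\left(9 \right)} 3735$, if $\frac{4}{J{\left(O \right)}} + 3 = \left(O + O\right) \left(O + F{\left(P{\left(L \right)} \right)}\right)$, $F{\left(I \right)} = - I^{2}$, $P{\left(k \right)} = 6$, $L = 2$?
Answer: $- \frac{4980}{163} \approx -30.552$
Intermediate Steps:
$J{\left(O \right)} = \frac{4}{-3 + 2 O \left(-36 + O\right)}$ ($J{\left(O \right)} = \frac{4}{-3 + \left(O + O\right) \left(O - 6^{2}\right)} = \frac{4}{-3 + 2 O \left(O - 36\right)} = \frac{4}{-3 + 2 O \left(-36 + O\right)}$)
$J{\left(9 \right)} 3735 = \frac{4}{-3 - 648 + 2 \cdot 9^{2}} \cdot 3735 = \frac{4}{-3 - 648 + 2 \cdot 81} \cdot 3735 = \frac{4}{-3 - 648 + 162} \cdot 3735 = \frac{4}{-489} \cdot 3735 = 4 \left(- \frac{1}{489}\right) 3735 = \left(- \frac{4}{489}\right) 3735 = - \frac{4980}{163}$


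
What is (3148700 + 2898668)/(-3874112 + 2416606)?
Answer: -3023684/728753 ≈ -4.1491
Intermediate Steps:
(3148700 + 2898668)/(-3874112 + 2416606) = 6047368/(-1457506) = 6047368*(-1/1457506) = -3023684/728753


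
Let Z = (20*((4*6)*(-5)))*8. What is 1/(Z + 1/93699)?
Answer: -93699/1799020799 ≈ -5.2083e-5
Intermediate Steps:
Z = -19200 (Z = (20*(24*(-5)))*8 = (20*(-120))*8 = -2400*8 = -19200)
1/(Z + 1/93699) = 1/(-19200 + 1/93699) = 1/(-1799020799/93699) = -93699/1799020799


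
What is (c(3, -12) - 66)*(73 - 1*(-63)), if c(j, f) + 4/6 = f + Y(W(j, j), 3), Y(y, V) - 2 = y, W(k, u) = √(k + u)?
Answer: -31280/3 + 136*√6 ≈ -10094.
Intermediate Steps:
Y(y, V) = 2 + y
c(j, f) = 4/3 + f + √2*√j (c(j, f) = -⅔ + (f + (2 + √(j + j))) = -⅔ + (f + (2 + √(2*j))) = -⅔ + (f + (2 + √2*√j)) = -⅔ + (2 + f + √2*√j) = 4/3 + f + √2*√j)
(c(3, -12) - 66)*(73 - 1*(-63)) = ((4/3 - 12 + √2*√3) - 66)*(73 - 1*(-63)) = ((4/3 - 12 + √6) - 66)*(73 + 63) = ((-32/3 + √6) - 66)*136 = (-230/3 + √6)*136 = -31280/3 + 136*√6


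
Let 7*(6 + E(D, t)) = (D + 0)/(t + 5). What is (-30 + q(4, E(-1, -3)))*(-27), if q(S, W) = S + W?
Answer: 12123/14 ≈ 865.93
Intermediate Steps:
E(D, t) = -6 + D/(7*(5 + t)) (E(D, t) = -6 + ((D + 0)/(t + 5))/7 = -6 + (D/(5 + t))/7 = -6 + D/(7*(5 + t)))
(-30 + q(4, E(-1, -3)))*(-27) = (-30 + (4 + (-210 - 1 - 42*(-3))/(7*(5 - 3))))*(-27) = (-30 + (4 + (⅐)*(-210 - 1 + 126)/2))*(-27) = (-30 + (4 + (⅐)*(½)*(-85)))*(-27) = (-30 + (4 - 85/14))*(-27) = (-30 - 29/14)*(-27) = -449/14*(-27) = 12123/14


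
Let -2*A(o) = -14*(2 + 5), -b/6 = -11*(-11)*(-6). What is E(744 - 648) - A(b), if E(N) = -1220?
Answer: -1269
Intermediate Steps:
b = 4356 (b = -6*(-11*(-11))*(-6) = -726*(-6) = -6*(-726) = 4356)
A(o) = 49 (A(o) = -(-7)*(2 + 5) = -(-7)*7 = -½*(-98) = 49)
E(744 - 648) - A(b) = -1220 - 1*49 = -1220 - 49 = -1269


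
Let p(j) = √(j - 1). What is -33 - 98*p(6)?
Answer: -33 - 98*√5 ≈ -252.13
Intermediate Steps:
p(j) = √(-1 + j)
-33 - 98*p(6) = -33 - 98*√(-1 + 6) = -33 - 98*√5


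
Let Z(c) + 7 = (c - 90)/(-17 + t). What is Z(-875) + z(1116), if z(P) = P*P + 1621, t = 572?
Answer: 138424577/111 ≈ 1.2471e+6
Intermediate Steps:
z(P) = 1621 + P² (z(P) = P² + 1621 = 1621 + P²)
Z(c) = -265/37 + c/555 (Z(c) = -7 + (c - 90)/(-17 + 572) = -7 + (-90 + c)/555 = -7 + (-90 + c)*(1/555) = -7 + (-6/37 + c/555) = -265/37 + c/555)
Z(-875) + z(1116) = (-265/37 + (1/555)*(-875)) + (1621 + 1116²) = (-265/37 - 175/111) + (1621 + 1245456) = -970/111 + 1247077 = 138424577/111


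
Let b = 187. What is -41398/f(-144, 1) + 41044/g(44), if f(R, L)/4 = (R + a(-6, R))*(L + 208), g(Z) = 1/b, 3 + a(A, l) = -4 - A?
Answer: 465195589779/60610 ≈ 7.6752e+6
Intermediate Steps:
a(A, l) = -7 - A (a(A, l) = -3 + (-4 - A) = -7 - A)
g(Z) = 1/187
f(R, L) = 4*(-1 + R)*(208 + L) (f(R, L) = 4*((R + (-7 - 1*(-6)))*(L + 208)) = 4*((R + (-7 + 6))*(208 + L)) = 4*((R - 1)*(208 + L)) = 4*((-1 + R)*(208 + L)) = 4*(-1 + R)*(208 + L))
-41398/f(-144, 1) + 41044/g(44) = -41398/(-832 - 4*1 + 832*(-144) + 4*1*(-144)) + 41044/(1/187) = -41398/(-832 - 4 - 119808 - 576) + 41044*187 = -41398/(-121220) + 7675228 = -41398*(-1/121220) + 7675228 = 20699/60610 + 7675228 = 465195589779/60610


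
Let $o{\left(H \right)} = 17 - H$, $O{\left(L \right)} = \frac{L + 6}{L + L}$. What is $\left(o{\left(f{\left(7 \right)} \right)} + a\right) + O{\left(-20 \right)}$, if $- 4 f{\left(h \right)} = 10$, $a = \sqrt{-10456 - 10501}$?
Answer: $\frac{397}{20} + i \sqrt{20957} \approx 19.85 + 144.77 i$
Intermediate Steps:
$O{\left(L \right)} = \frac{6 + L}{2 L}$
$a = i \sqrt{20957}$ ($a = \sqrt{-10456 - 10501} = \sqrt{-20957} = i \sqrt{20957} \approx 144.77 i$)
$f{\left(h \right)} = - \frac{5}{2}$ ($f{\left(h \right)} = \left(- \frac{1}{4}\right) 10 = - \frac{5}{2}$)
$\left(o{\left(f{\left(7 \right)} \right)} + a\right) + O{\left(-20 \right)} = \left(\left(17 - - \frac{5}{2}\right) + i \sqrt{20957}\right) + \frac{6 - 20}{2 \left(-20\right)} = \left(\left(17 + \frac{5}{2}\right) + i \sqrt{20957}\right) + \frac{1}{2} \left(- \frac{1}{20}\right) \left(-14\right) = \left(\frac{39}{2} + i \sqrt{20957}\right) + \frac{7}{20} = \frac{397}{20} + i \sqrt{20957}$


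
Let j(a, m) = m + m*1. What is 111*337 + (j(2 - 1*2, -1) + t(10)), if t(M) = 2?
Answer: 37407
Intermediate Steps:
j(a, m) = 2*m (j(a, m) = m + m = 2*m)
111*337 + (j(2 - 1*2, -1) + t(10)) = 111*337 + (2*(-1) + 2) = 37407 + (-2 + 2) = 37407 + 0 = 37407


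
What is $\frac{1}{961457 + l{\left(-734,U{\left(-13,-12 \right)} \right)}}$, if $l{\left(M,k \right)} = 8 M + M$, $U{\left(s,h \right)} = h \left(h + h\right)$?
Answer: $\frac{1}{954851} \approx 1.0473 \cdot 10^{-6}$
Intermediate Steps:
$U{\left(s,h \right)} = 2 h^{2}$ ($U{\left(s,h \right)} = h 2 h = 2 h^{2}$)
$l{\left(M,k \right)} = 9 M$
$\frac{1}{961457 + l{\left(-734,U{\left(-13,-12 \right)} \right)}} = \frac{1}{961457 + 9 \left(-734\right)} = \frac{1}{961457 - 6606} = \frac{1}{954851}$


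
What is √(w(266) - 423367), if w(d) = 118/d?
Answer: 2*I*√1872232754/133 ≈ 650.67*I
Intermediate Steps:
√(w(266) - 423367) = √(118/266 - 423367) = √(118*(1/266) - 423367) = √(59/133 - 423367) = √(-56307752/133) = 2*I*√1872232754/133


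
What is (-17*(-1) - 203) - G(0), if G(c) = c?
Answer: -186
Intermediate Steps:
(-17*(-1) - 203) - G(0) = (-17*(-1) - 203) - 1*0 = (17 - 203) + 0 = -186 + 0 = -186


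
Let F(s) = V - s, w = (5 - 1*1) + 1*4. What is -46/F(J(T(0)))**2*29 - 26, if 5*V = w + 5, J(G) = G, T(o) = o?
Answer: -37744/169 ≈ -223.34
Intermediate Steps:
w = 8 (w = (5 - 1) + 4 = 4 + 4 = 8)
V = 13/5 (V = (8 + 5)/5 = (1/5)*13 = 13/5 ≈ 2.6000)
F(s) = 13/5 - s
-46/F(J(T(0)))**2*29 - 26 = -46/(13/5 - 1*0)**2*29 - 26 = -46/(13/5 + 0)**2*29 - 26 = -46/((13/5)**2)*29 - 26 = -46/169/25*29 - 26 = -46*25/169*29 - 26 = -1150/169*29 - 26 = -33350/169 - 26 = -37744/169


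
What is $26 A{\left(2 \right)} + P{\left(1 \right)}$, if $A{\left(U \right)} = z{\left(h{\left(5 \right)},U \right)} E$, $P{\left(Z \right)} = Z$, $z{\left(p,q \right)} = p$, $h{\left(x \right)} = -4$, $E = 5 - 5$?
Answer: $1$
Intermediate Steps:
$E = 0$
$A{\left(U \right)} = 0$ ($A{\left(U \right)} = \left(-4\right) 0 = 0$)
$26 A{\left(2 \right)} + P{\left(1 \right)} = 26 \cdot 0 + 1 = 0 + 1 = 1$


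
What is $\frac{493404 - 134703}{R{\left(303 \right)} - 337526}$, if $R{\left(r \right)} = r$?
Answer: $- \frac{358701}{337223} \approx -1.0637$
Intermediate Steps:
$\frac{493404 - 134703}{R{\left(303 \right)} - 337526} = \frac{493404 - 134703}{303 - 337526} = \frac{358701}{303 - 337526} = \frac{358701}{-337223} = 358701 \left(- \frac{1}{337223}\right) = - \frac{358701}{337223}$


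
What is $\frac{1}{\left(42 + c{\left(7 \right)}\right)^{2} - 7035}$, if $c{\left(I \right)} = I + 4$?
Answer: $- \frac{1}{4226} \approx -0.00023663$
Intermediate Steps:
$c{\left(I \right)} = 4 + I$
$\frac{1}{\left(42 + c{\left(7 \right)}\right)^{2} - 7035} = \frac{1}{\left(42 + \left(4 + 7\right)\right)^{2} - 7035} = \frac{1}{\left(42 + 11\right)^{2} - 7035} = \frac{1}{53^{2} - 7035} = \frac{1}{2809 - 7035} = \frac{1}{-4226} = - \frac{1}{4226}$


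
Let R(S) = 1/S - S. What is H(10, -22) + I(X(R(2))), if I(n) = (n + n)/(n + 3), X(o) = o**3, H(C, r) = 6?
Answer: 24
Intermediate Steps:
R(S) = 1/S - S
I(n) = 2*n/(3 + n) (I(n) = (2*n)/(3 + n) = 2*n/(3 + n))
H(10, -22) + I(X(R(2))) = 6 + 2*(1/2 - 1*2)**3/(3 + (1/2 - 1*2)**3) = 6 + 2*(1/2 - 2)**3/(3 + (1/2 - 2)**3) = 6 + 2*(-3/2)**3/(3 + (-3/2)**3) = 6 + 2*(-27/8)/(3 - 27/8) = 6 + 2*(-27/8)/(-3/8) = 6 + 2*(-27/8)*(-8/3) = 6 + 18 = 24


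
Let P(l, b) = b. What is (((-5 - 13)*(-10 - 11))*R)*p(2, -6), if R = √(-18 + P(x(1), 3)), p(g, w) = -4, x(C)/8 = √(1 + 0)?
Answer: -1512*I*√15 ≈ -5856.0*I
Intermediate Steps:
x(C) = 8 (x(C) = 8*√(1 + 0) = 8*√1 = 8*1 = 8)
R = I*√15 (R = √(-18 + 3) = √(-15) = I*√15 ≈ 3.873*I)
(((-5 - 13)*(-10 - 11))*R)*p(2, -6) = (((-5 - 13)*(-10 - 11))*(I*√15))*(-4) = ((-18*(-21))*(I*√15))*(-4) = (378*(I*√15))*(-4) = (378*I*√15)*(-4) = -1512*I*√15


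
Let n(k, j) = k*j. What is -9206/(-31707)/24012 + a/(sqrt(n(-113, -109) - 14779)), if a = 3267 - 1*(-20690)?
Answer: 4603/380674242 - 23957*I*sqrt(2462)/2462 ≈ 1.2092e-5 - 482.82*I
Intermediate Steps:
n(k, j) = j*k
a = 23957 (a = 3267 + 20690 = 23957)
-9206/(-31707)/24012 + a/(sqrt(n(-113, -109) - 14779)) = -9206/(-31707)/24012 + 23957/(sqrt(-109*(-113) - 14779)) = -9206*(-1/31707)*(1/24012) + 23957/(sqrt(12317 - 14779)) = (9206/31707)*(1/24012) + 23957/(sqrt(-2462)) = 4603/380674242 + 23957/((I*sqrt(2462))) = 4603/380674242 + 23957*(-I*sqrt(2462)/2462) = 4603/380674242 - 23957*I*sqrt(2462)/2462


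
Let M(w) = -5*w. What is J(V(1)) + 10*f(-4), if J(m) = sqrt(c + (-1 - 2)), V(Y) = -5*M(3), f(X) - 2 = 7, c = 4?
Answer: 91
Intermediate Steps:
f(X) = 9 (f(X) = 2 + 7 = 9)
V(Y) = 75 (V(Y) = -(-25)*3 = -5*(-15) = 75)
J(m) = 1 (J(m) = sqrt(4 + (-1 - 2)) = sqrt(4 - 3) = sqrt(1) = 1)
J(V(1)) + 10*f(-4) = 1 + 10*9 = 1 + 90 = 91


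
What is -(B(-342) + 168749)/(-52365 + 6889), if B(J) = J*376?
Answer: 40157/45476 ≈ 0.88304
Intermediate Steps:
B(J) = 376*J
-(B(-342) + 168749)/(-52365 + 6889) = -(376*(-342) + 168749)/(-52365 + 6889) = -(-128592 + 168749)/(-45476) = -40157*(-1)/45476 = -1*(-40157/45476) = 40157/45476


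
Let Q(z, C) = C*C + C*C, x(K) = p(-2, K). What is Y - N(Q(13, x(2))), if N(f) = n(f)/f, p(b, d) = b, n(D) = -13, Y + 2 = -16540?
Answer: -132323/8 ≈ -16540.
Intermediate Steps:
Y = -16542 (Y = -2 - 16540 = -16542)
x(K) = -2
Q(z, C) = 2*C**2 (Q(z, C) = C**2 + C**2 = 2*C**2)
N(f) = -13/f
Y - N(Q(13, x(2))) = -16542 - (-13)/(2*(-2)**2) = -16542 - (-13)/(2*4) = -16542 - (-13)/8 = -16542 - 1*(-13/8) = -16542 + 13/8 = -132323/8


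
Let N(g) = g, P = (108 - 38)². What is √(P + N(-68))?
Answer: 4*√302 ≈ 69.513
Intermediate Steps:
P = 4900 (P = 70² = 4900)
√(P + N(-68)) = √(4900 - 68) = √4832 = 4*√302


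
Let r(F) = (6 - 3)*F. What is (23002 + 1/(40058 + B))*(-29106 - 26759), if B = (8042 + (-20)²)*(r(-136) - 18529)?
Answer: -205377608989570215/159826096 ≈ -1.2850e+9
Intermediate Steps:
r(F) = 3*F
B = -159866154 (B = (8042 + (-20)²)*(3*(-136) - 18529) = (8042 + 400)*(-408 - 18529) = 8442*(-18937) = -159866154)
(23002 + 1/(40058 + B))*(-29106 - 26759) = (23002 + 1/(40058 - 159866154))*(-29106 - 26759) = (23002 + 1/(-159826096))*(-55865) = (23002 - 1/159826096)*(-55865) = (3676319860191/159826096)*(-55865) = -205377608989570215/159826096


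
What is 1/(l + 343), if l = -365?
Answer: -1/22 ≈ -0.045455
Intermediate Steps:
1/(l + 343) = 1/(-365 + 343) = 1/(-22) = -1/22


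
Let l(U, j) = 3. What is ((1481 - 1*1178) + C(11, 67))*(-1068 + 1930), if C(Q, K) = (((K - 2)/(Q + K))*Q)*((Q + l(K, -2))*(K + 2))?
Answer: 7894196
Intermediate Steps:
C(Q, K) = Q*(-2 + K)*(2 + K)*(3 + Q)/(K + Q) (C(Q, K) = (((K - 2)/(Q + K))*Q)*((Q + 3)*(K + 2)) = (((-2 + K)/(K + Q))*Q)*((3 + Q)*(2 + K)) = (((-2 + K)/(K + Q))*Q)*((2 + K)*(3 + Q)) = (Q*(-2 + K)/(K + Q))*((2 + K)*(3 + Q)) = Q*(-2 + K)*(2 + K)*(3 + Q)/(K + Q))
((1481 - 1*1178) + C(11, 67))*(-1068 + 1930) = ((1481 - 1*1178) + 11*(-12 - 4*11 + 3*67² + 11*67²)/(67 + 11))*(-1068 + 1930) = ((1481 - 1178) + 11*(-12 - 44 + 3*4489 + 11*4489)/78)*862 = (303 + 11*(1/78)*(-12 - 44 + 13467 + 49379))*862 = (303 + 11*(1/78)*62790)*862 = (303 + 8855)*862 = 9158*862 = 7894196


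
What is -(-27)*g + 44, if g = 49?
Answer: 1367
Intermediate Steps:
-(-27)*g + 44 = -(-27)*49 + 44 = -27*(-49) + 44 = 1323 + 44 = 1367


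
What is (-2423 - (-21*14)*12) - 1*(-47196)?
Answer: 48301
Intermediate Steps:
(-2423 - (-21*14)*12) - 1*(-47196) = (-2423 - (-294)*12) + 47196 = (-2423 - 1*(-3528)) + 47196 = (-2423 + 3528) + 47196 = 1105 + 47196 = 48301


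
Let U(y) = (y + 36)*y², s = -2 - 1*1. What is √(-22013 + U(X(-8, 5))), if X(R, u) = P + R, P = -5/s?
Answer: I*√1686666/9 ≈ 144.3*I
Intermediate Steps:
s = -3 (s = -2 - 1 = -3)
P = 5/3 (P = -5/(-3) = -5*(-⅓) = 5/3 ≈ 1.6667)
X(R, u) = 5/3 + R
U(y) = y²*(36 + y) (U(y) = (36 + y)*y² = y²*(36 + y))
√(-22013 + U(X(-8, 5))) = √(-22013 + (5/3 - 8)²*(36 + (5/3 - 8))) = √(-22013 + (-19/3)²*(36 - 19/3)) = √(-22013 + (361/9)*(89/3)) = √(-22013 + 32129/27) = √(-562222/27) = I*√1686666/9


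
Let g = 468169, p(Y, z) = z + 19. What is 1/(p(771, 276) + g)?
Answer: 1/468464 ≈ 2.1346e-6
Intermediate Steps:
p(Y, z) = 19 + z
1/(p(771, 276) + g) = 1/((19 + 276) + 468169) = 1/(295 + 468169) = 1/468464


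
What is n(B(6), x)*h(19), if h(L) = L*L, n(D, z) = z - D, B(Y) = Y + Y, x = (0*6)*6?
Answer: -4332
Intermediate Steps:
x = 0 (x = 0*6 = 0)
B(Y) = 2*Y
h(L) = L**2
n(B(6), x)*h(19) = (0 - 2*6)*19**2 = (0 - 1*12)*361 = (0 - 12)*361 = -12*361 = -4332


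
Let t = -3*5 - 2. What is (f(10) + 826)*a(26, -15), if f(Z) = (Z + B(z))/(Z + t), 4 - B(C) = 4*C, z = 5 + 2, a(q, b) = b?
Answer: -12420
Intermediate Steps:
z = 7
B(C) = 4 - 4*C
t = -17 (t = -15 - 2 = -17)
f(Z) = (-24 + Z)/(-17 + Z) (f(Z) = (Z + (4 - 4*7))/(Z - 17) = (Z + (4 - 28))/(-17 + Z) = (Z - 24)/(-17 + Z) = (-24 + Z)/(-17 + Z))
(f(10) + 826)*a(26, -15) = ((-24 + 10)/(-17 + 10) + 826)*(-15) = (-14/(-7) + 826)*(-15) = (-⅐*(-14) + 826)*(-15) = (2 + 826)*(-15) = 828*(-15) = -12420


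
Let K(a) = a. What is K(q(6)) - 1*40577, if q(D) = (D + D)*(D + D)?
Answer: -40433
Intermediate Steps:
q(D) = 4*D² (q(D) = (2*D)*(2*D) = 4*D²)
K(q(6)) - 1*40577 = 4*6² - 1*40577 = 4*36 - 40577 = 144 - 40577 = -40433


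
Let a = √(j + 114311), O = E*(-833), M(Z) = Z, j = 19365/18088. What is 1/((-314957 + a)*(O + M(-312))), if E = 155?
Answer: 5696942216/232229541006698378033 + 2*√9350034186626/232229541006698378033 ≈ 2.4558e-11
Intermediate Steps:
j = 19365/18088 (j = 19365*(1/18088) = 19365/18088 ≈ 1.0706)
O = -129115 (O = 155*(-833) = -129115)
a = √9350034186626/9044 (a = √(19365/18088 + 114311) = √(2067676733/18088) = √9350034186626/9044 ≈ 338.10)
1/((-314957 + a)*(O + M(-312))) = 1/((-314957 + √9350034186626/9044)*(-129115 - 312)) = 1/((-314957 + √9350034186626/9044)*(-129427)) = 1/(40763939639 - 129427*√9350034186626/9044)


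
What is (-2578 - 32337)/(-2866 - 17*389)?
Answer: 34915/9479 ≈ 3.6834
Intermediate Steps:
(-2578 - 32337)/(-2866 - 17*389) = -34915/(-2866 - 6613) = -34915/(-9479) = -34915*(-1/9479) = 34915/9479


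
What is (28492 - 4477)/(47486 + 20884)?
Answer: 1601/4558 ≈ 0.35125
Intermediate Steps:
(28492 - 4477)/(47486 + 20884) = 24015/68370 = 24015*(1/68370) = 1601/4558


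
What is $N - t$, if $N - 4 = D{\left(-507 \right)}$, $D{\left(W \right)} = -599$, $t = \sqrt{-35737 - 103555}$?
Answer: $-595 - 2 i \sqrt{34823} \approx -595.0 - 373.22 i$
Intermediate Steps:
$t = 2 i \sqrt{34823}$ ($t = \sqrt{-139292} = 2 i \sqrt{34823} \approx 373.22 i$)
$N = -595$ ($N = 4 - 599 = -595$)
$N - t = -595 - 2 i \sqrt{34823}$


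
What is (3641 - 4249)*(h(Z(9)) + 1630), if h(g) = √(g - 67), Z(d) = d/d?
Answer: -991040 - 608*I*√66 ≈ -9.9104e+5 - 4939.4*I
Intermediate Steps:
Z(d) = 1
h(g) = √(-67 + g)
(3641 - 4249)*(h(Z(9)) + 1630) = (3641 - 4249)*(√(-67 + 1) + 1630) = -608*(√(-66) + 1630) = -608*(I*√66 + 1630) = -608*(1630 + I*√66) = -991040 - 608*I*√66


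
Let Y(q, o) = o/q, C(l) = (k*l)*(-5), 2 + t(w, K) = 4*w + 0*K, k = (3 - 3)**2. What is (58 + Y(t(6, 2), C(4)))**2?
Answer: 3364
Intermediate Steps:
k = 0 (k = 0**2 = 0)
t(w, K) = -2 + 4*w (t(w, K) = -2 + (4*w + 0*K) = -2 + (4*w + 0) = -2 + 4*w)
C(l) = 0 (C(l) = (0*l)*(-5) = 0*(-5) = 0)
(58 + Y(t(6, 2), C(4)))**2 = (58 + 0/(-2 + 4*6))**2 = (58 + 0/(-2 + 24))**2 = (58 + 0/22)**2 = (58 + 0*(1/22))**2 = (58 + 0)**2 = 58**2 = 3364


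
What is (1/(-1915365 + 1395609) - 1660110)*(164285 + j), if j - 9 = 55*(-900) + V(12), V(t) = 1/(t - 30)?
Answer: -1782903597081375851/9355608 ≈ -1.9057e+11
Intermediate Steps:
V(t) = 1/(-30 + t)
j = -890839/18 (j = 9 + (55*(-900) + 1/(-30 + 12)) = 9 + (-49500 + 1/(-18)) = 9 + (-49500 - 1/18) = 9 - 891001/18 = -890839/18 ≈ -49491.)
(1/(-1915365 + 1395609) - 1660110)*(164285 + j) = (1/(-1915365 + 1395609) - 1660110)*(164285 - 890839/18) = (1/(-519756) - 1660110)*(2066291/18) = (-1/519756 - 1660110)*(2066291/18) = -862852133161/519756*2066291/18 = -1782903597081375851/9355608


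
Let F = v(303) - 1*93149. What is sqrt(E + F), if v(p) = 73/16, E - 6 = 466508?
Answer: sqrt(5973913)/4 ≈ 611.04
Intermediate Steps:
E = 466514 (E = 6 + 466508 = 466514)
v(p) = 73/16 (v(p) = 73*(1/16) = 73/16)
F = -1490311/16 (F = 73/16 - 1*93149 = 73/16 - 93149 = -1490311/16 ≈ -93145.)
sqrt(E + F) = sqrt(466514 - 1490311/16) = sqrt(5973913/16) = sqrt(5973913)/4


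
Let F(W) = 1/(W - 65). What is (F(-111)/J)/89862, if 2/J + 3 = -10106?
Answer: 919/2875584 ≈ 0.00031959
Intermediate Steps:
J = -2/10109 (J = 2/(-3 - 10106) = 2/(-10109) = 2*(-1/10109) = -2/10109 ≈ -0.00019784)
F(W) = 1/(-65 + W)
(F(-111)/J)/89862 = (1/((-65 - 111)*(-2/10109)))/89862 = (-10109/2/(-176))*(1/89862) = -1/176*(-10109/2)*(1/89862) = (919/32)*(1/89862) = 919/2875584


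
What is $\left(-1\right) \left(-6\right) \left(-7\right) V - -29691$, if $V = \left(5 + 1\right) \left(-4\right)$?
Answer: $30699$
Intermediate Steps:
$V = -24$ ($V = 6 \left(-4\right) = -24$)
$\left(-1\right) \left(-6\right) \left(-7\right) V - -29691 = \left(-1\right) \left(-6\right) \left(-7\right) \left(-24\right) - -29691 = 6 \left(-7\right) \left(-24\right) + 29691 = \left(-42\right) \left(-24\right) + 29691 = 1008 + 29691 = 30699$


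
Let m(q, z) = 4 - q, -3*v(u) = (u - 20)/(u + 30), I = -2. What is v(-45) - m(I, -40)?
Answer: -67/9 ≈ -7.4444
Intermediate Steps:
v(u) = -(-20 + u)/(3*(30 + u)) (v(u) = -(u - 20)/(3*(u + 30)) = -(-20 + u)/(3*(30 + u)))
v(-45) - m(I, -40) = (20 - 1*(-45))/(3*(30 - 45)) - (4 - 1*(-2)) = (⅓)*(20 + 45)/(-15) - (4 + 2) = (⅓)*(-1/15)*65 - 1*6 = -13/9 - 6 = -67/9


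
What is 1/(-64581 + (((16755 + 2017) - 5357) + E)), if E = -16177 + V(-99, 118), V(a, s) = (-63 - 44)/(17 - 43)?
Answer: -26/1750811 ≈ -1.4850e-5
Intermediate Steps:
V(a, s) = 107/26 (V(a, s) = -107/(-26) = -107*(-1/26) = 107/26)
E = -420495/26 (E = -16177 + 107/26 = -420495/26 ≈ -16173.)
1/(-64581 + (((16755 + 2017) - 5357) + E)) = 1/(-64581 + (((16755 + 2017) - 5357) - 420495/26)) = 1/(-64581 + ((18772 - 5357) - 420495/26)) = 1/(-64581 + (13415 - 420495/26)) = 1/(-64581 - 71705/26) = 1/(-1750811/26) = -26/1750811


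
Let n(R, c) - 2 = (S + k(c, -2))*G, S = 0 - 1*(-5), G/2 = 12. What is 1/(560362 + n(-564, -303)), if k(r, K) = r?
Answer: 1/553212 ≈ 1.8076e-6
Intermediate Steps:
G = 24 (G = 2*12 = 24)
S = 5 (S = 0 + 5 = 5)
n(R, c) = 122 + 24*c (n(R, c) = 2 + (5 + c)*24 = 2 + (120 + 24*c) = 122 + 24*c)
1/(560362 + n(-564, -303)) = 1/(560362 + (122 + 24*(-303))) = 1/(560362 + (122 - 7272)) = 1/(560362 - 7150) = 1/553212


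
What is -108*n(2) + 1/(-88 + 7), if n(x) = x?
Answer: -17497/81 ≈ -216.01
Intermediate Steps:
-108*n(2) + 1/(-88 + 7) = -108*2 + 1/(-88 + 7) = -216 + 1/(-81) = -216 - 1/81 = -17497/81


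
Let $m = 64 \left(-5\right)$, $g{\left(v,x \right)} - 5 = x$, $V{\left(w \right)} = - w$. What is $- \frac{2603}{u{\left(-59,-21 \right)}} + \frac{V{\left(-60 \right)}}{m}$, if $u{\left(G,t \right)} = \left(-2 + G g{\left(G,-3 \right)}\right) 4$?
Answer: $\frac{2513}{480} \approx 5.2354$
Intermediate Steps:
$g{\left(v,x \right)} = 5 + x$
$u{\left(G,t \right)} = -8 + 8 G$ ($u{\left(G,t \right)} = \left(-2 + G \left(5 - 3\right)\right) 4 = \left(-2 + G 2\right) 4 = \left(-2 + 2 G\right) 4 = -8 + 8 G$)
$m = -320$
$- \frac{2603}{u{\left(-59,-21 \right)}} + \frac{V{\left(-60 \right)}}{m} = - \frac{2603}{-8 + 8 \left(-59\right)} + \frac{\left(-1\right) \left(-60\right)}{-320} = - \frac{2603}{-8 - 472} + 60 \left(- \frac{1}{320}\right) = - \frac{2603}{-480} - \frac{3}{16} = \left(-2603\right) \left(- \frac{1}{480}\right) - \frac{3}{16} = \frac{2603}{480} - \frac{3}{16} = \frac{2513}{480}$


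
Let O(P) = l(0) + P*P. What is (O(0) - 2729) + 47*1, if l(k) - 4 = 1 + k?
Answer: -2677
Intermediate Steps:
l(k) = 5 + k (l(k) = 4 + (1 + k) = 5 + k)
O(P) = 5 + P² (O(P) = (5 + 0) + P*P = 5 + P²)
(O(0) - 2729) + 47*1 = ((5 + 0²) - 2729) + 47*1 = ((5 + 0) - 2729) + 47 = (5 - 2729) + 47 = -2724 + 47 = -2677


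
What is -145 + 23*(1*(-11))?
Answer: -398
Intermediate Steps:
-145 + 23*(1*(-11)) = -145 + 23*(-11) = -145 - 253 = -398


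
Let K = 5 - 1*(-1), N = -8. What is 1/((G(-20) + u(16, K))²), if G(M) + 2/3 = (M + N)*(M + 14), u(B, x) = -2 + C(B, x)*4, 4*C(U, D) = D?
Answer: 9/264196 ≈ 3.4066e-5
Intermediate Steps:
C(U, D) = D/4
K = 6 (K = 5 + 1 = 6)
u(B, x) = -2 + x (u(B, x) = -2 + (x/4)*4 = -2 + x)
G(M) = -⅔ + (-8 + M)*(14 + M) (G(M) = -⅔ + (M - 8)*(M + 14) = -⅔ + (-8 + M)*(14 + M))
1/((G(-20) + u(16, K))²) = 1/(((-338/3 + (-20)² + 6*(-20)) + (-2 + 6))²) = 1/(((-338/3 + 400 - 120) + 4)²) = 1/((502/3 + 4)²) = 1/((514/3)²) = 1/(264196/9) = 9/264196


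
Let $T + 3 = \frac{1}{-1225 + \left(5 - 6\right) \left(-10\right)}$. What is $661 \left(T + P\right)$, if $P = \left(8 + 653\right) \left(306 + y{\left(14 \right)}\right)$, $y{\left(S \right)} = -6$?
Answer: $\frac{159255294494}{1215} \approx 1.3107 \cdot 10^{8}$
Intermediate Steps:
$T = - \frac{3646}{1215}$ ($T = -3 + \frac{1}{-1225 + \left(5 - 6\right) \left(-10\right)} = -3 + \frac{1}{-1225 - -10} = -3 + \frac{1}{-1225 + 10} = -3 + \frac{1}{-1215} = -3 - \frac{1}{1215} = - \frac{3646}{1215} \approx -3.0008$)
$P = 198300$ ($P = \left(8 + 653\right) \left(306 - 6\right) = 661 \cdot 300 = 198300$)
$661 \left(T + P\right) = 661 \left(- \frac{3646}{1215} + 198300\right) = 661 \cdot \frac{240930854}{1215} = \frac{159255294494}{1215}$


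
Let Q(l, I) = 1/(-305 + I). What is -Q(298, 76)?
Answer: 1/229 ≈ 0.0043668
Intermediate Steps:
-Q(298, 76) = -1/(-305 + 76) = -1/(-229) = -1*(-1/229) = 1/229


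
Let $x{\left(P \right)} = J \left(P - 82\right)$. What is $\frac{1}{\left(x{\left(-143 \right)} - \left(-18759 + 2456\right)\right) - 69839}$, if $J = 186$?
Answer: $- \frac{1}{95386} \approx -1.0484 \cdot 10^{-5}$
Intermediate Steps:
$x{\left(P \right)} = -15252 + 186 P$ ($x{\left(P \right)} = 186 \left(P - 82\right) = 186 \left(-82 + P\right) = -15252 + 186 P$)
$\frac{1}{\left(x{\left(-143 \right)} - \left(-18759 + 2456\right)\right) - 69839} = \frac{1}{\left(\left(-15252 + 186 \left(-143\right)\right) - \left(-18759 + 2456\right)\right) - 69839} = \frac{1}{\left(\left(-15252 - 26598\right) - -16303\right) - 69839} = \frac{1}{\left(-41850 + 16303\right) - 69839} = \frac{1}{-25547 - 69839} = \frac{1}{-95386} = - \frac{1}{95386}$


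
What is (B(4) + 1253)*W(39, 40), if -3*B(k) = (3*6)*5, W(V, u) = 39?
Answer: 47697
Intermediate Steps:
B(k) = -30 (B(k) = -3*6*5/3 = -6*5 = -⅓*90 = -30)
(B(4) + 1253)*W(39, 40) = (-30 + 1253)*39 = 1223*39 = 47697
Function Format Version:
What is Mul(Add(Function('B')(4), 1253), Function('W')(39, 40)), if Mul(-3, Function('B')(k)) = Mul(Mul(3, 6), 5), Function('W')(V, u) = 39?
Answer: 47697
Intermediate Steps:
Function('B')(k) = -30 (Function('B')(k) = Mul(Rational(-1, 3), Mul(Mul(3, 6), 5)) = Mul(Rational(-1, 3), Mul(18, 5)) = Mul(Rational(-1, 3), 90) = -30)
Mul(Add(Function('B')(4), 1253), Function('W')(39, 40)) = Mul(Add(-30, 1253), 39) = Mul(1223, 39) = 47697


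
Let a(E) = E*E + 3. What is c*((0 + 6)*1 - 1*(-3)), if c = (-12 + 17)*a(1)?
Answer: 180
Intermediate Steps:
a(E) = 3 + E**2 (a(E) = E**2 + 3 = 3 + E**2)
c = 20 (c = (-12 + 17)*(3 + 1**2) = 5*(3 + 1) = 5*4 = 20)
c*((0 + 6)*1 - 1*(-3)) = 20*((0 + 6)*1 - 1*(-3)) = 20*(6*1 + 3) = 20*(6 + 3) = 20*9 = 180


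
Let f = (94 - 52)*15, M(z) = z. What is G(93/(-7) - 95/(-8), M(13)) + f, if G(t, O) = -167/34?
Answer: 21253/34 ≈ 625.09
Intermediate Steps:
G(t, O) = -167/34 (G(t, O) = -167*1/34 = -167/34)
f = 630 (f = 42*15 = 630)
G(93/(-7) - 95/(-8), M(13)) + f = -167/34 + 630 = 21253/34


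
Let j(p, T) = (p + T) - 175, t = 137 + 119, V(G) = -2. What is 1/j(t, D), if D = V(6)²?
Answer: 1/85 ≈ 0.011765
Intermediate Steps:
t = 256
D = 4 (D = (-2)² = 4)
j(p, T) = -175 + T + p (j(p, T) = (T + p) - 175 = -175 + T + p)
1/j(t, D) = 1/(-175 + 4 + 256) = 1/85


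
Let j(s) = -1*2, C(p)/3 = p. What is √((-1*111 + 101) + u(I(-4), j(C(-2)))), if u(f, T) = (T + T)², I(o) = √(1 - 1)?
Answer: √6 ≈ 2.4495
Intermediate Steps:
C(p) = 3*p
j(s) = -2
I(o) = 0 (I(o) = √0 = 0)
u(f, T) = 4*T² (u(f, T) = (2*T)² = 4*T²)
√((-1*111 + 101) + u(I(-4), j(C(-2)))) = √((-1*111 + 101) + 4*(-2)²) = √((-111 + 101) + 4*4) = √(-10 + 16) = √6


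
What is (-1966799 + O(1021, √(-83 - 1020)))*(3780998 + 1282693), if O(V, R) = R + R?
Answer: -9959262395109 + 10127382*I*√1103 ≈ -9.9593e+12 + 3.3635e+8*I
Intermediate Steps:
O(V, R) = 2*R
(-1966799 + O(1021, √(-83 - 1020)))*(3780998 + 1282693) = (-1966799 + 2*√(-83 - 1020))*(3780998 + 1282693) = (-1966799 + 2*√(-1103))*5063691 = (-1966799 + 2*(I*√1103))*5063691 = (-1966799 + 2*I*√1103)*5063691 = -9959262395109 + 10127382*I*√1103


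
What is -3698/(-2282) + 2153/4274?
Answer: 10359199/4876634 ≈ 2.1243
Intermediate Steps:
-3698/(-2282) + 2153/4274 = -3698*(-1/2282) + 2153*(1/4274) = 1849/1141 + 2153/4274 = 10359199/4876634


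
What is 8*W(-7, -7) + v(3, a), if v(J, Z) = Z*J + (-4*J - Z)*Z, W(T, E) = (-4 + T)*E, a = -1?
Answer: 624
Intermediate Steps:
W(T, E) = E*(-4 + T)
v(J, Z) = J*Z + Z*(-Z - 4*J) (v(J, Z) = J*Z + (-Z - 4*J)*Z = J*Z + Z*(-Z - 4*J))
8*W(-7, -7) + v(3, a) = 8*(-7*(-4 - 7)) - 1*(-1)*(-1 + 3*3) = 8*(-7*(-11)) - 1*(-1)*(-1 + 9) = 8*77 - 1*(-1)*8 = 616 + 8 = 624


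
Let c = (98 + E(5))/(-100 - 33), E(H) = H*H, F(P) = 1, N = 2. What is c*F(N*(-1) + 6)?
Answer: -123/133 ≈ -0.92481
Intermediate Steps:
E(H) = H**2
c = -123/133 (c = (98 + 5**2)/(-100 - 33) = (98 + 25)/(-133) = 123*(-1/133) = -123/133 ≈ -0.92481)
c*F(N*(-1) + 6) = -123/133*1 = -123/133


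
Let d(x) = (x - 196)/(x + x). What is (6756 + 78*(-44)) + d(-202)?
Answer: 671647/202 ≈ 3325.0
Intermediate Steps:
d(x) = (-196 + x)/(2*x) (d(x) = (-196 + x)/((2*x)) = (-196 + x)*(1/(2*x)) = (-196 + x)/(2*x))
(6756 + 78*(-44)) + d(-202) = (6756 + 78*(-44)) + (½)*(-196 - 202)/(-202) = (6756 - 3432) + (½)*(-1/202)*(-398) = 3324 + 199/202 = 671647/202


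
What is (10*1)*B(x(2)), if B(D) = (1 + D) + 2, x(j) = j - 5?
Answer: 0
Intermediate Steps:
x(j) = -5 + j
B(D) = 3 + D
(10*1)*B(x(2)) = (10*1)*(3 + (-5 + 2)) = 10*(3 - 3) = 10*0 = 0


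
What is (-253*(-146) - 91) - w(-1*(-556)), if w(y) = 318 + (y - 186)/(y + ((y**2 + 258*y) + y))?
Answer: 8286530407/226848 ≈ 36529.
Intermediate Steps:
w(y) = 318 + (-186 + y)/(y**2 + 260*y) (w(y) = 318 + (-186 + y)/(y + (y**2 + 259*y)) = 318 + (-186 + y)/(y**2 + 260*y))
(-253*(-146) - 91) - w(-1*(-556)) = (-253*(-146) - 91) - (-186 + 318*(-1*(-556))**2 + 82681*(-1*(-556)))/(((-1*(-556)))*(260 - 1*(-556))) = (36938 - 91) - (-186 + 318*556**2 + 82681*556)/(556*(260 + 556)) = 36847 - (-186 + 318*309136 + 45970636)/(556*816) = 36847 - (-186 + 98305248 + 45970636)/(556*816) = 36847 - 144275698/(556*816) = 36847 - 1*72137849/226848 = 36847 - 72137849/226848 = 8286530407/226848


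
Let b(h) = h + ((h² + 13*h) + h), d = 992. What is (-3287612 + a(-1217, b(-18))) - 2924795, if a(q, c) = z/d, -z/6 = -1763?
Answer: -3081348583/496 ≈ -6.2124e+6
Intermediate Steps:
z = 10578 (z = -6*(-1763) = 10578)
b(h) = h² + 15*h (b(h) = h + (h² + 14*h) = h² + 15*h)
a(q, c) = 5289/496 (a(q, c) = 10578/992 = 10578*(1/992) = 5289/496)
(-3287612 + a(-1217, b(-18))) - 2924795 = (-3287612 + 5289/496) - 2924795 = -1630650263/496 - 2924795 = -3081348583/496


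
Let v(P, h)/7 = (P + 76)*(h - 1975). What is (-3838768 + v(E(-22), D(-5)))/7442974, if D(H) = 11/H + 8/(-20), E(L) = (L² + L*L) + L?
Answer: -44966296/18607435 ≈ -2.4166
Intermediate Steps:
E(L) = L + 2*L² (E(L) = (L² + L²) + L = 2*L² + L = L + 2*L²)
D(H) = -⅖ + 11/H (D(H) = 11/H + 8*(-1/20) = 11/H - ⅖ = -⅖ + 11/H)
v(P, h) = 7*(-1975 + h)*(76 + P) (v(P, h) = 7*((P + 76)*(h - 1975)) = 7*((76 + P)*(-1975 + h)) = 7*((-1975 + h)*(76 + P)) = 7*(-1975 + h)*(76 + P))
(-3838768 + v(E(-22), D(-5)))/7442974 = (-3838768 + (-1050700 - (-304150)*(1 + 2*(-22)) + 532*(-⅖ + 11/(-5)) + 7*(-22*(1 + 2*(-22)))*(-⅖ + 11/(-5))))/7442974 = (-3838768 + (-1050700 - (-304150)*(1 - 44) + 532*(-⅖ + 11*(-⅕)) + 7*(-22*(1 - 44))*(-⅖ + 11*(-⅕))))*(1/7442974) = (-3838768 + (-1050700 - (-304150)*(-43) + 532*(-⅖ - 11/5) + 7*(-22*(-43))*(-⅖ - 11/5)))*(1/7442974) = (-3838768 + (-1050700 - 13825*946 + 532*(-13/5) + 7*946*(-13/5)))*(1/7442974) = (-3838768 + (-1050700 - 13078450 - 6916/5 - 86086/5))*(1/7442974) = (-3838768 - 70738752/5)*(1/7442974) = -89932592/5*1/7442974 = -44966296/18607435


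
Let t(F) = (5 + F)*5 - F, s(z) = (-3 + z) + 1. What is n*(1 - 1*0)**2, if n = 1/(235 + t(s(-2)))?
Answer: 1/244 ≈ 0.0040984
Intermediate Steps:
s(z) = -2 + z
t(F) = 25 + 4*F (t(F) = (25 + 5*F) - F = 25 + 4*F)
n = 1/244 (n = 1/(235 + (25 + 4*(-2 - 2))) = 1/(235 + (25 + 4*(-4))) = 1/(235 + (25 - 16)) = 1/(235 + 9) = 1/244 ≈ 0.0040984)
n*(1 - 1*0)**2 = (1 - 1*0)**2/244 = (1 + 0)**2/244 = (1/244)*1**2 = (1/244)*1 = 1/244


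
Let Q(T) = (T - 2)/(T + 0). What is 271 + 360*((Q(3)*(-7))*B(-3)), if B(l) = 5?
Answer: -3929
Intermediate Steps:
Q(T) = (-2 + T)/T
271 + 360*((Q(3)*(-7))*B(-3)) = 271 + 360*((((-2 + 3)/3)*(-7))*5) = 271 + 360*((((1/3)*1)*(-7))*5) = 271 + 360*(((1/3)*(-7))*5) = 271 + 360*(-7/3*5) = 271 + 360*(-35/3) = 271 - 4200 = -3929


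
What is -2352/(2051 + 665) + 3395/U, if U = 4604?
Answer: -57421/446588 ≈ -0.12858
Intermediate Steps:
-2352/(2051 + 665) + 3395/U = -2352/(2051 + 665) + 3395/4604 = -2352/2716 + 3395*(1/4604) = -2352*1/2716 + 3395/4604 = -84/97 + 3395/4604 = -57421/446588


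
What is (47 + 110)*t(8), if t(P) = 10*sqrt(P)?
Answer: 3140*sqrt(2) ≈ 4440.6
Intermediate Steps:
(47 + 110)*t(8) = (47 + 110)*(10*sqrt(8)) = 157*(10*(2*sqrt(2))) = 157*(20*sqrt(2)) = 3140*sqrt(2)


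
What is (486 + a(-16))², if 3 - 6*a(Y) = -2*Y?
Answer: 8334769/36 ≈ 2.3152e+5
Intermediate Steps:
a(Y) = ½ + Y/3 (a(Y) = ½ - (-1)*Y/3 = ½ + Y/3)
(486 + a(-16))² = (486 + (½ + (⅓)*(-16)))² = (486 + (½ - 16/3))² = (486 - 29/6)² = (2887/6)² = 8334769/36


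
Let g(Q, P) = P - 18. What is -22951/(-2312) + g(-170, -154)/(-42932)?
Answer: 246432499/24814696 ≈ 9.9309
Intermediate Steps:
g(Q, P) = -18 + P
-22951/(-2312) + g(-170, -154)/(-42932) = -22951/(-2312) + (-18 - 154)/(-42932) = -22951*(-1/2312) - 172*(-1/42932) = 22951/2312 + 43/10733 = 246432499/24814696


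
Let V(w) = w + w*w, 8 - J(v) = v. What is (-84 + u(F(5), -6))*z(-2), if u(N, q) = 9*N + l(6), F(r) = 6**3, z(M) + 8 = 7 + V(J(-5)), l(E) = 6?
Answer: 337746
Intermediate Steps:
J(v) = 8 - v
V(w) = w + w**2
z(M) = 181 (z(M) = -8 + (7 + (8 - 1*(-5))*(1 + (8 - 1*(-5)))) = -8 + (7 + (8 + 5)*(1 + (8 + 5))) = -8 + (7 + 13*(1 + 13)) = -8 + (7 + 13*14) = -8 + (7 + 182) = -8 + 189 = 181)
F(r) = 216
u(N, q) = 6 + 9*N (u(N, q) = 9*N + 6 = 6 + 9*N)
(-84 + u(F(5), -6))*z(-2) = (-84 + (6 + 9*216))*181 = (-84 + (6 + 1944))*181 = (-84 + 1950)*181 = 1866*181 = 337746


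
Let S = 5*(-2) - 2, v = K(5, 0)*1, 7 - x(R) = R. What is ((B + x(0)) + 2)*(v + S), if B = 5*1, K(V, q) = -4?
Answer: -224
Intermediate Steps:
x(R) = 7 - R
B = 5
v = -4 (v = -4*1 = -4)
S = -12 (S = -10 - 2 = -12)
((B + x(0)) + 2)*(v + S) = ((5 + (7 - 1*0)) + 2)*(-4 - 12) = ((5 + (7 + 0)) + 2)*(-16) = ((5 + 7) + 2)*(-16) = (12 + 2)*(-16) = 14*(-16) = -224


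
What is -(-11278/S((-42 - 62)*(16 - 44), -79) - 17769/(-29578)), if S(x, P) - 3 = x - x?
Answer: 333527377/88734 ≈ 3758.7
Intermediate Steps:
S(x, P) = 3 (S(x, P) = 3 + (x - x) = 3 + 0 = 3)
-(-11278/S((-42 - 62)*(16 - 44), -79) - 17769/(-29578)) = -(-11278/3 - 17769/(-29578)) = -(-11278*⅓ - 17769*(-1/29578)) = -(-11278/3 + 17769/29578) = -1*(-333527377/88734) = 333527377/88734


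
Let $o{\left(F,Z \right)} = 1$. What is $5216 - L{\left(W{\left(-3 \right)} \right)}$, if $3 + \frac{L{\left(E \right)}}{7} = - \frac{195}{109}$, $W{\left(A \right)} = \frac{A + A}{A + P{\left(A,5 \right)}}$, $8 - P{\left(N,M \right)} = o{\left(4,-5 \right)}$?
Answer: $\frac{572198}{109} \approx 5249.5$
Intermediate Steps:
$P{\left(N,M \right)} = 7$ ($P{\left(N,M \right)} = 8 - 1 = 7$)
$W{\left(A \right)} = \frac{2 A}{7 + A}$ ($W{\left(A \right)} = \frac{A + A}{A + 7} = \frac{2 A}{7 + A}$)
$L{\left(E \right)} = - \frac{3654}{109}$ ($L{\left(E \right)} = -21 + 7 \left(- \frac{195}{109}\right) = -21 - \frac{1365}{109} = - \frac{3654}{109}$)
$5216 - L{\left(W{\left(-3 \right)} \right)} = 5216 - - \frac{3654}{109} = 5216 + \frac{3654}{109} = \frac{572198}{109}$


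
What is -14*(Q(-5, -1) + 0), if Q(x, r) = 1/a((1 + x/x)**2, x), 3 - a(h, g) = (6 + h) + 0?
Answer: 2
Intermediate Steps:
a(h, g) = -3 - h (a(h, g) = 3 - ((6 + h) + 0) = 3 - (6 + h) = 3 + (-6 - h) = -3 - h)
Q(x, r) = -1/7 (Q(x, r) = 1/(-3 - (1 + x/x)**2) = 1/(-3 - (1 + 1)**2) = 1/(-3 - 1*2**2) = 1/(-3 - 1*4) = 1/(-3 - 4) = 1/(-7) = -1/7)
-14*(Q(-5, -1) + 0) = -14*(-1/7 + 0) = -14*(-1/7) = 2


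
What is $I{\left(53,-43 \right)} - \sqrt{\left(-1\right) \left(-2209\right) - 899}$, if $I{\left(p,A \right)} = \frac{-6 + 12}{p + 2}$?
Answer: $\frac{6}{55} - \sqrt{1310} \approx -36.085$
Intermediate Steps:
$I{\left(p,A \right)} = \frac{6}{2 + p}$
$I{\left(53,-43 \right)} - \sqrt{\left(-1\right) \left(-2209\right) - 899} = \frac{6}{2 + 53} - \sqrt{\left(-1\right) \left(-2209\right) - 899} = \frac{6}{55} - \sqrt{2209 - 899} = 6 \cdot \frac{1}{55} - \sqrt{1310} = \frac{6}{55} - \sqrt{1310}$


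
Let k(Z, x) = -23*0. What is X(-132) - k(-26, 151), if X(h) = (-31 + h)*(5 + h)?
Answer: 20701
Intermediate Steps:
k(Z, x) = 0
X(-132) - k(-26, 151) = (-155 + (-132)² - 26*(-132)) - 1*0 = (-155 + 17424 + 3432) + 0 = 20701 + 0 = 20701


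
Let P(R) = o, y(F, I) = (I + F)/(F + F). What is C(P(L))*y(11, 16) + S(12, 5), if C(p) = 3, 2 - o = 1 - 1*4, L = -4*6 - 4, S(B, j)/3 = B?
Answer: 873/22 ≈ 39.682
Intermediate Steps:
S(B, j) = 3*B
L = -28 (L = -24 - 4 = -28)
y(F, I) = (F + I)/(2*F) (y(F, I) = (F + I)/((2*F)) = (F + I)*(1/(2*F)) = (F + I)/(2*F))
o = 5 (o = 2 - (1 - 1*4) = 2 - (1 - 4) = 2 - 1*(-3) = 2 + 3 = 5)
P(R) = 5
C(P(L))*y(11, 16) + S(12, 5) = 3*((½)*(11 + 16)/11) + 3*12 = 3*((½)*(1/11)*27) + 36 = 3*(27/22) + 36 = 81/22 + 36 = 873/22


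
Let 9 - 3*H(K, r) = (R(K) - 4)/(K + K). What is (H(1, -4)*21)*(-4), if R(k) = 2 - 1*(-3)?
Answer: -238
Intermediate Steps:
R(k) = 5 (R(k) = 2 + 3 = 5)
H(K, r) = 3 - 1/(6*K) (H(K, r) = 3 - (5 - 4)/(3*(K + K)) = 3 - 1/(3*(2*K)) = 3 - 1/(2*K)/3 = 3 - 1/(6*K))
(H(1, -4)*21)*(-4) = ((3 - ⅙/1)*21)*(-4) = ((3 - ⅙*1)*21)*(-4) = ((3 - ⅙)*21)*(-4) = ((17/6)*21)*(-4) = (119/2)*(-4) = -238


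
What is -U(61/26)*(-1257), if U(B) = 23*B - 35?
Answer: 619701/26 ≈ 23835.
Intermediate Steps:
U(B) = -35 + 23*B
-U(61/26)*(-1257) = -(-35 + 23*(61/26))*(-1257) = -(-35 + 1403/26)*(-1257) = -1*493/26*(-1257) = -493/26*(-1257) = 619701/26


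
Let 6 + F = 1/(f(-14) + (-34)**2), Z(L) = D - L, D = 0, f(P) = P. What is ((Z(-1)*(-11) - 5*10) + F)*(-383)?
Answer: 29304479/1142 ≈ 25661.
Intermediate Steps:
Z(L) = -L (Z(L) = 0 - L = -L)
F = -6851/1142 (F = -6 + 1/(-14 + (-34)**2) = -6 + 1/(-14 + 1156) = -6 + 1/1142 = -6851/1142 ≈ -5.9991)
((Z(-1)*(-11) - 5*10) + F)*(-383) = ((-1*(-1)*(-11) - 5*10) - 6851/1142)*(-383) = ((1*(-11) - 50) - 6851/1142)*(-383) = ((-11 - 50) - 6851/1142)*(-383) = (-61 - 6851/1142)*(-383) = -76513/1142*(-383) = 29304479/1142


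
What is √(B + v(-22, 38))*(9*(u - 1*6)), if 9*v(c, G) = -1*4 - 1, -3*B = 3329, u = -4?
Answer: -60*I*√2498 ≈ -2998.8*I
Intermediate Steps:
B = -3329/3 (B = -⅓*3329 = -3329/3 ≈ -1109.7)
v(c, G) = -5/9 (v(c, G) = (-1*4 - 1)/9 = (-4 - 1)/9 = (⅑)*(-5) = -5/9)
√(B + v(-22, 38))*(9*(u - 1*6)) = √(-3329/3 - 5/9)*(9*(-4 - 1*6)) = √(-9992/9)*(9*(-4 - 6)) = (2*I*√2498/3)*(9*(-10)) = (2*I*√2498/3)*(-90) = -60*I*√2498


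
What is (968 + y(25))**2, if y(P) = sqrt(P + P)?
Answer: 937074 + 9680*sqrt(2) ≈ 9.5076e+5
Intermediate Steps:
y(P) = sqrt(2)*sqrt(P) (y(P) = sqrt(2*P) = sqrt(2)*sqrt(P))
(968 + y(25))**2 = (968 + sqrt(2)*sqrt(25))**2 = (968 + sqrt(2)*5)**2 = (968 + 5*sqrt(2))**2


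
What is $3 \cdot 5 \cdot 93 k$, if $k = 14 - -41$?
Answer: $76725$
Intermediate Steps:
$k = 55$ ($k = 14 + 41 = 55$)
$3 \cdot 5 \cdot 93 k = 3 \cdot 5 \cdot 93 \cdot 55 = 15 \cdot 93 \cdot 55 = 1395 \cdot 55 = 76725$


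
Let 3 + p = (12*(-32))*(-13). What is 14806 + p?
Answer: 19795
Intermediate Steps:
p = 4989 (p = -3 + (12*(-32))*(-13) = -3 - 384*(-13) = -3 + 4992 = 4989)
14806 + p = 14806 + 4989 = 19795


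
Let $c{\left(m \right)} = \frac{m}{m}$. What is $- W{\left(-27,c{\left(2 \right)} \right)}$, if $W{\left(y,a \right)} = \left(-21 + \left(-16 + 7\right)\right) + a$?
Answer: $29$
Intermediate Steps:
$c{\left(m \right)} = 1$
$W{\left(y,a \right)} = -30 + a$ ($W{\left(y,a \right)} = \left(-21 - 9\right) + a = -30 + a$)
$- W{\left(-27,c{\left(2 \right)} \right)} = - (-30 + 1) = \left(-1\right) \left(-29\right) = 29$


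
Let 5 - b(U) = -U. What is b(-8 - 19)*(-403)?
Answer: 8866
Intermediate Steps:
b(U) = 5 + U (b(U) = 5 - (-1)*U = 5 + U)
b(-8 - 19)*(-403) = (5 + (-8 - 19))*(-403) = (5 - 27)*(-403) = -22*(-403) = 8866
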